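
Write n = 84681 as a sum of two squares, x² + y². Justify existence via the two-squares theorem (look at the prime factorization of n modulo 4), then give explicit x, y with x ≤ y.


Step 1: Factor n = 84681 = 3^2 · 97^2.
Step 2: Check the mod-4 condition on each prime factor: 3 ≡ 3 (mod 4), exponent 2 (must be even); 97 ≡ 1 (mod 4), exponent 2.
All primes ≡ 3 (mod 4) appear to even exponent (or don't appear), so by the two-squares theorem n IS expressible as a sum of two squares.
Step 3: Build a representation. Group n = k² · m with k = 3 and m = 97 · 97 = 9409 (a product of primes ≡ 1 (mod 4)); a representation of m scales to one of n via (k·x)² + (k·y)² = k²(x² + y²). Each prime p ≡ 1 (mod 4) is itself a sum of two squares; find a² by testing p − a² for a perfect square:
  97: 97 − 1² = 96, 97 − 2² = 93, 97 − 3² = 88, 97 − 4² = 81 = 9² ⇒ 97 = 4² + 9².
  Combine using the Brahmagupta–Fibonacci identity (a² + b²)(c² + d²) = (ac − bd)² + (ad + bc)² = (ac + bd)² + (ad − bc)²:
  97 · 97 = 9409: from (4² + 9²)(4² + 9²), take (4·4 − 9·9, 4·9 + 9·4) = (16 − 81, 36 + 36) = (-65, 72); dropping signs (only squares matter) gives (65, 72); check 65² + 72² = 4225 + 5184 = 9409 ✓.
  Scale by k = 3: (3·65, 3·72) = (195, 216).
Step 4: Order so x ≤ y and verify: 195² + 216² = 38025 + 46656 = 84681 = n. ✓

n = 84681 = 195² + 216² (one valid representation with x ≤ y).


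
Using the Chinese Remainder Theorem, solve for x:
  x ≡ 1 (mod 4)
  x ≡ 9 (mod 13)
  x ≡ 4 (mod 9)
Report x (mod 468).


Moduli 4, 13, 9 are pairwise coprime; by CRT there is a unique solution modulo M = 4 · 13 · 9 = 468.
Solve pairwise, accumulating the modulus:
  Start with x ≡ 1 (mod 4).
  Combine with x ≡ 9 (mod 13): since gcd(4, 13) = 1, we get a unique residue mod 52.
    Write x = 1 + 4·t and substitute into x ≡ 9 (mod 13): 4·t ≡ 9 − 1 = 8 (mod 13).
    The inverse of 4 mod 13 is 10 (since 4·10 = 40 = 3·13 + 1), so t ≡ 10·8 = 80 ≡ 2 (mod 13).
    Then x = 1 + 4·2 = 9, valid modulo lcm(4, 13) = 52: x ≡ 9 (mod 52).
  Combine with x ≡ 4 (mod 9): since gcd(52, 9) = 1, we get a unique residue mod 468.
    Write x = 9 + 52·t and substitute into x ≡ 4 (mod 9): 52·t ≡ 4 − 9 = -5 (mod 9).
    Reduce coefficients mod 9: 7·t ≡ 4 (mod 9).
    The inverse of 7 mod 9 is 4 (since 7·4 = 28 = 3·9 + 1), so t ≡ 4·4 = 16 ≡ 7 (mod 9).
    Then x = 9 + 52·7 = 373, valid modulo lcm(52, 9) = 468: x ≡ 373 (mod 468).
Verify: 373 mod 4 = 1 ✓, 373 mod 13 = 9 ✓, 373 mod 9 = 4 ✓.

x ≡ 373 (mod 468).


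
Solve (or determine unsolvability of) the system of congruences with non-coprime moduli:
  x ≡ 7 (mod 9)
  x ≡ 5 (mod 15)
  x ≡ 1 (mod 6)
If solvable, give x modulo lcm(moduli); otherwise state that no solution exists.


Moduli 9, 15, 6 are not pairwise coprime, so CRT works modulo lcm(m_i) when all pairwise compatibility conditions hold.
Pairwise compatibility: gcd(m_i, m_j) must divide a_i - a_j for every pair.
Merge one congruence at a time:
  Start: x ≡ 7 (mod 9).
  Combine with x ≡ 5 (mod 15): gcd(9, 15) = 3, and 5 - 7 = -2 is NOT divisible by 3.
    ⇒ system is inconsistent (no integer solution).

No solution (the system is inconsistent).


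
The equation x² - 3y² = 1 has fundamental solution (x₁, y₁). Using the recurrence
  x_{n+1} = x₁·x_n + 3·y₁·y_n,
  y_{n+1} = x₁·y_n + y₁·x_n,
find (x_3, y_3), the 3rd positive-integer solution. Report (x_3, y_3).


Step 1: Find the fundamental solution (x₁, y₁) of x² - 3y² = 1.
  Expand √3 as a continued fraction. a₀ = ⌊√3⌋ = 1; iterate m_{k+1} = d_k·a_k − m_k, d_{k+1} = (3 − m_{k+1}²)/d_k, a_{k+1} = ⌊(a₀ + m_{k+1})/d_{k+1}⌋ (starting m₀ = 0, d₀ = 1), with convergents p_k = a_k·p_{k-1} + p_{k-2}, q_k = a_k·q_{k-1} + q_{k-2} (p₋₁ = 1, q₋₁ = 0):
  k = 0: a₀ = 1; p₀/q₀ = 1/1; p₀² − 3·q₀² = 1 − 3 = -2.
  k = 1: m = 1, d = 2, a = ⌊(1 + 1)/2⌋ = 1; p/q = (1·1 + 1)/(1·1 + 0) = 2/1; p² − 3·q² = 4 − 3 = 1.
  The first convergent with p² − 3·q² = 1 gives the fundamental solution (x₁, y₁) = (2, 1).
Step 2: Apply the recurrence (x_{n+1}, y_{n+1}) = (x₁x_n + 3y₁y_n, x₁y_n + y₁x_n) repeatedly.
  From (x_1, y_1) = (2, 1): x_2 = 2·2 + 3·1·1 = 7; y_2 = 2·1 + 1·2 = 4.
  From (x_2, y_2) = (7, 4): x_3 = 2·7 + 3·1·4 = 26; y_3 = 2·4 + 1·7 = 15.
Step 3: Verify x_3² - 3·y_3² = 676 - 675 = 1 (should be 1). ✓

(x_1, y_1) = (2, 1); (x_3, y_3) = (26, 15).


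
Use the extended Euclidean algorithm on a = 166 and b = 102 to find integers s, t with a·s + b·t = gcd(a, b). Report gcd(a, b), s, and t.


Euclidean algorithm on (166, 102) — divide until remainder is 0:
  166 = 1 · 102 + 64
  102 = 1 · 64 + 38
  64 = 1 · 38 + 26
  38 = 1 · 26 + 12
  26 = 2 · 12 + 2
  12 = 6 · 2 + 0
gcd(166, 102) = 2.
Track Bezout coefficients alongside the remainders: start with r₀ = 166 = a·1 + b·0 (s = 1, t = 0) and r₁ = 102 = a·0 + b·1 (s = 0, t = 1); each new remainder r_{k+1} = r_{k-1} − q_k·r_k inherits s_{k+1} = s_{k-1} − q_k·s_k, t_{k+1} = t_{k-1} − q_k·t_k, so r_k = a·s_k + b·t_k at every step:
  q = 1: r = 64, s = 1 − 1·0 = 1, t = 0 − 1·1 = -1  (check: 166·1 + 102·(-1) = 64)
  q = 1: r = 38, s = 0 − 1·1 = -1, t = 1 − 1·(-1) = 2  (check: 166·(-1) + 102·2 = 38)
  q = 1: r = 26, s = 1 − 1·(-1) = 2, t = -1 − 1·2 = -3  (check: 166·2 + 102·(-3) = 26)
  q = 1: r = 12, s = -1 − 1·2 = -3, t = 2 − 1·(-3) = 5  (check: 166·(-3) + 102·5 = 12)
  q = 2: r = 2, s = 2 − 2·(-3) = 8, t = -3 − 2·5 = -13  (check: 166·8 + 102·(-13) = 2)
The row with r = 2 (the gcd) gives the Bezout coefficients s = 8, t = -13.
Result: 166 · (8) + 102 · (-13) = 2.

gcd(166, 102) = 2; s = 8, t = -13 (check: 166·8 + 102·(-13) = 2).


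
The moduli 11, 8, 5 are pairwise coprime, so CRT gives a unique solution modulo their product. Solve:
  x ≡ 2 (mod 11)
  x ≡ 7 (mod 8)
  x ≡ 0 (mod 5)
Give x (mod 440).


Moduli 11, 8, 5 are pairwise coprime; by CRT there is a unique solution modulo M = 11 · 8 · 5 = 440.
Solve pairwise, accumulating the modulus:
  Start with x ≡ 2 (mod 11).
  Combine with x ≡ 7 (mod 8): since gcd(11, 8) = 1, we get a unique residue mod 88.
    Write x = 2 + 11·t and substitute into x ≡ 7 (mod 8): 11·t ≡ 7 − 2 = 5 (mod 8).
    Reduce coefficients mod 8: 3·t ≡ 5 (mod 8).
    The inverse of 3 mod 8 is 3 (since 3·3 = 9 = 1·8 + 1), so t ≡ 3·5 = 15 ≡ 7 (mod 8).
    Then x = 2 + 11·7 = 79, valid modulo lcm(11, 8) = 88: x ≡ 79 (mod 88).
  Combine with x ≡ 0 (mod 5): since gcd(88, 5) = 1, we get a unique residue mod 440.
    Write x = 79 + 88·t and substitute into x ≡ 0 (mod 5): 88·t ≡ 0 − 79 = -79 (mod 5).
    Reduce coefficients mod 5: 3·t ≡ 1 (mod 5).
    The inverse of 3 mod 5 is 2 (since 3·2 = 6 = 1·5 + 1), so t ≡ 2·1 = 2 ≡ 2 (mod 5).
    Then x = 79 + 88·2 = 255, valid modulo lcm(88, 5) = 440: x ≡ 255 (mod 440).
Verify: 255 mod 11 = 2 ✓, 255 mod 8 = 7 ✓, 255 mod 5 = 0 ✓.

x ≡ 255 (mod 440).


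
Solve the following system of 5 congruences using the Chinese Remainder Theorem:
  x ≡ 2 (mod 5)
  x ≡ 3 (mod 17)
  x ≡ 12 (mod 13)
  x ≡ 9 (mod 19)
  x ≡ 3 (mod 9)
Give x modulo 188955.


Product of moduli M = 5 · 17 · 13 · 19 · 9 = 188955.
Merge one congruence at a time:
  Start: x ≡ 2 (mod 5).
  Combine with x ≡ 3 (mod 17); new modulus lcm = 85.
    Write x = 2 + 5·t and substitute into x ≡ 3 (mod 17): 5·t ≡ 3 − 2 = 1 (mod 17).
    The inverse of 5 mod 17 is 7 (since 5·7 = 35 = 2·17 + 1), so t ≡ 7·1 = 7 ≡ 7 (mod 17).
    Then x = 2 + 5·7 = 37, valid modulo lcm(5, 17) = 85: x ≡ 37 (mod 85).
  Combine with x ≡ 12 (mod 13); new modulus lcm = 1105.
    Write x = 37 + 85·t and substitute into x ≡ 12 (mod 13): 85·t ≡ 12 − 37 = -25 (mod 13).
    Reduce coefficients mod 13: 7·t ≡ 1 (mod 13).
    The inverse of 7 mod 13 is 2 (since 7·2 = 14 = 1·13 + 1), so t ≡ 2·1 = 2 ≡ 2 (mod 13).
    Then x = 37 + 85·2 = 207, valid modulo lcm(85, 13) = 1105: x ≡ 207 (mod 1105).
  Combine with x ≡ 9 (mod 19); new modulus lcm = 20995.
    Write x = 207 + 1105·t and substitute into x ≡ 9 (mod 19): 1105·t ≡ 9 − 207 = -198 (mod 19).
    Reduce coefficients mod 19: 3·t ≡ 11 (mod 19).
    The inverse of 3 mod 19 is 13 (since 3·13 = 39 = 2·19 + 1), so t ≡ 13·11 = 143 ≡ 10 (mod 19).
    Then x = 207 + 1105·10 = 11257, valid modulo lcm(1105, 19) = 20995: x ≡ 11257 (mod 20995).
  Combine with x ≡ 3 (mod 9); new modulus lcm = 188955.
    Write x = 11257 + 20995·t and substitute into x ≡ 3 (mod 9): 20995·t ≡ 3 − 11257 = -11254 (mod 9).
    Reduce coefficients mod 9: 7·t ≡ 5 (mod 9).
    The inverse of 7 mod 9 is 4 (since 7·4 = 28 = 3·9 + 1), so t ≡ 4·5 = 20 ≡ 2 (mod 9).
    Then x = 11257 + 20995·2 = 53247, valid modulo lcm(20995, 9) = 188955: x ≡ 53247 (mod 188955).
Verify against each original: 53247 mod 5 = 2, 53247 mod 17 = 3, 53247 mod 13 = 12, 53247 mod 19 = 9, 53247 mod 9 = 3.

x ≡ 53247 (mod 188955).


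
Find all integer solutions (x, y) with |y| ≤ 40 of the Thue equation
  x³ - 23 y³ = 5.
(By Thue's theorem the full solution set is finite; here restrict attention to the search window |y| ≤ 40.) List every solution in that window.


The equation is x³ - 23y³ = 5. For fixed y, x³ = 23·y³ + 5, so a solution requires the RHS to be a perfect cube.
Strategy: iterate y from -40 to 40, compute RHS = 23·y³ + 5, and check whether it is a (positive or negative) perfect cube.
Check small values of y:
  y = 0: RHS = 5 is not a perfect cube.
  y = 1: RHS = 28 is not a perfect cube.
  y = -1: RHS = -18 is not a perfect cube.
  y = 2: RHS = 189 is not a perfect cube.
  y = -2: RHS = -179 is not a perfect cube.
  y = 3: RHS = 626 is not a perfect cube.
  y = -3: RHS = -616 is not a perfect cube.
Continuing the search up to |y| = 40 finds no solutions either.
No (x, y) in the scanned range satisfies the equation.

No integer solutions with |y| ≤ 40.


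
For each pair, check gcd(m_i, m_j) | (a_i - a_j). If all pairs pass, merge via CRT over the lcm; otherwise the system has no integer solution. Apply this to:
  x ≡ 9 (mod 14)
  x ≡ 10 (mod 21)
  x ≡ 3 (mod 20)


Moduli 14, 21, 20 are not pairwise coprime, so CRT works modulo lcm(m_i) when all pairwise compatibility conditions hold.
Pairwise compatibility: gcd(m_i, m_j) must divide a_i - a_j for every pair.
Merge one congruence at a time:
  Start: x ≡ 9 (mod 14).
  Combine with x ≡ 10 (mod 21): gcd(14, 21) = 7, and 10 - 9 = 1 is NOT divisible by 7.
    ⇒ system is inconsistent (no integer solution).

No solution (the system is inconsistent).


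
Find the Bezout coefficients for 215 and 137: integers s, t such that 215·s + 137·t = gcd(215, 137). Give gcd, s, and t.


Euclidean algorithm on (215, 137) — divide until remainder is 0:
  215 = 1 · 137 + 78
  137 = 1 · 78 + 59
  78 = 1 · 59 + 19
  59 = 3 · 19 + 2
  19 = 9 · 2 + 1
  2 = 2 · 1 + 0
gcd(215, 137) = 1.
Track Bezout coefficients alongside the remainders: start with r₀ = 215 = a·1 + b·0 (s = 1, t = 0) and r₁ = 137 = a·0 + b·1 (s = 0, t = 1); each new remainder r_{k+1} = r_{k-1} − q_k·r_k inherits s_{k+1} = s_{k-1} − q_k·s_k, t_{k+1} = t_{k-1} − q_k·t_k, so r_k = a·s_k + b·t_k at every step:
  q = 1: r = 78, s = 1 − 1·0 = 1, t = 0 − 1·1 = -1  (check: 215·1 + 137·(-1) = 78)
  q = 1: r = 59, s = 0 − 1·1 = -1, t = 1 − 1·(-1) = 2  (check: 215·(-1) + 137·2 = 59)
  q = 1: r = 19, s = 1 − 1·(-1) = 2, t = -1 − 1·2 = -3  (check: 215·2 + 137·(-3) = 19)
  q = 3: r = 2, s = -1 − 3·2 = -7, t = 2 − 3·(-3) = 11  (check: 215·(-7) + 137·11 = 2)
  q = 9: r = 1, s = 2 − 9·(-7) = 65, t = -3 − 9·11 = -102  (check: 215·65 + 137·(-102) = 1)
The row with r = 1 (the gcd) gives the Bezout coefficients s = 65, t = -102.
Result: 215 · (65) + 137 · (-102) = 1.

gcd(215, 137) = 1; s = 65, t = -102 (check: 215·65 + 137·(-102) = 1).


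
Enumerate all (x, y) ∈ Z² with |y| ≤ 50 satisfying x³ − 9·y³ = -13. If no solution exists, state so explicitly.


The equation is x³ - 9y³ = -13. For fixed y, x³ = 9·y³ − 13, so a solution requires the RHS to be a perfect cube.
Strategy: iterate y from -50 to 50, compute RHS = 9·y³ − 13, and check whether it is a (positive or negative) perfect cube.
Check small values of y:
  y = 0: RHS = -13 is not a perfect cube.
  y = 1: RHS = -4 is not a perfect cube.
  y = -1: RHS = -22 is not a perfect cube.
  y = 2: RHS = 59 is not a perfect cube.
  y = -2: RHS = -85 is not a perfect cube.
  y = 3: RHS = 230 is not a perfect cube.
  y = -3: RHS = -256 is not a perfect cube.
Continuing the search up to |y| = 50 finds no solutions either.
No (x, y) in the scanned range satisfies the equation.

No integer solutions with |y| ≤ 50.


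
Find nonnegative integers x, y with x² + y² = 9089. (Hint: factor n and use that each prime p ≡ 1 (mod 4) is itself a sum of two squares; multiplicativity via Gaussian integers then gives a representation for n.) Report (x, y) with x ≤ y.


Step 1: Factor n = 9089 = 61 · 149.
Step 2: Check the mod-4 condition on each prime factor: 61 ≡ 1 (mod 4), exponent 1; 149 ≡ 1 (mod 4), exponent 1.
All primes ≡ 3 (mod 4) appear to even exponent (or don't appear), so by the two-squares theorem n IS expressible as a sum of two squares.
Step 3: Build a representation. Here n = 61 · 149 is a product of primes ≡ 1 (mod 4). Each prime p ≡ 1 (mod 4) is itself a sum of two squares; find a² by testing p − a² for a perfect square:
  61: 61 − 1² = 60, 61 − 2² = 57, 61 − 3² = 52, 61 − 4² = 45, 61 − 5² = 36 = 6² ⇒ 61 = 5² + 6².
  149: 149 − 1² = 148, 149 − 2² = 145, 149 − 3² = 140, 149 − 4² = 133, 149 − 5² = 124, 149 − 6² = 113, 149 − 7² = 100 = 10² ⇒ 149 = 7² + 10².
  Combine using the Brahmagupta–Fibonacci identity (a² + b²)(c² + d²) = (ac − bd)² + (ad + bc)² = (ac + bd)² + (ad − bc)²:
  61 · 149 = 9089: from (5² + 6²)(7² + 10²), take (5·7 − 6·10, 5·10 + 6·7) = (35 − 60, 50 + 42) = (-25, 92); dropping signs (only squares matter) gives (25, 92); check 25² + 92² = 625 + 8464 = 9089 ✓.
Step 4: Order so x ≤ y and verify: 25² + 92² = 625 + 8464 = 9089 = n. ✓

n = 9089 = 25² + 92² (one valid representation with x ≤ y).


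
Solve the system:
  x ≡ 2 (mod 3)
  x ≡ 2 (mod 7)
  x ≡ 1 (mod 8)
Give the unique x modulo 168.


Moduli 3, 7, 8 are pairwise coprime; by CRT there is a unique solution modulo M = 3 · 7 · 8 = 168.
Solve pairwise, accumulating the modulus:
  Start with x ≡ 2 (mod 3).
  Combine with x ≡ 2 (mod 7): since gcd(3, 7) = 1, we get a unique residue mod 21.
    Write x = 2 + 3·t and substitute into x ≡ 2 (mod 7): 3·t ≡ 2 − 2 = 0 (mod 7).
    The inverse of 3 mod 7 is 5 (since 3·5 = 15 = 2·7 + 1), so t ≡ 5·0 = 0 ≡ 0 (mod 7).
    Then x = 2 + 3·0 = 2, valid modulo lcm(3, 7) = 21: x ≡ 2 (mod 21).
  Combine with x ≡ 1 (mod 8): since gcd(21, 8) = 1, we get a unique residue mod 168.
    Write x = 2 + 21·t and substitute into x ≡ 1 (mod 8): 21·t ≡ 1 − 2 = -1 (mod 8).
    Reduce coefficients mod 8: 5·t ≡ 7 (mod 8).
    The inverse of 5 mod 8 is 5 (since 5·5 = 25 = 3·8 + 1), so t ≡ 5·7 = 35 ≡ 3 (mod 8).
    Then x = 2 + 21·3 = 65, valid modulo lcm(21, 8) = 168: x ≡ 65 (mod 168).
Verify: 65 mod 3 = 2 ✓, 65 mod 7 = 2 ✓, 65 mod 8 = 1 ✓.

x ≡ 65 (mod 168).


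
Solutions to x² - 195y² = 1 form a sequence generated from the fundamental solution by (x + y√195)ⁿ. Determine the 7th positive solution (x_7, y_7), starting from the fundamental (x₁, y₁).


Step 1: Find the fundamental solution (x₁, y₁) of x² - 195y² = 1.
  Expand √195 as a continued fraction. a₀ = ⌊√195⌋ = 13; iterate m_{k+1} = d_k·a_k − m_k, d_{k+1} = (195 − m_{k+1}²)/d_k, a_{k+1} = ⌊(a₀ + m_{k+1})/d_{k+1}⌋ (starting m₀ = 0, d₀ = 1), with convergents p_k = a_k·p_{k-1} + p_{k-2}, q_k = a_k·q_{k-1} + q_{k-2} (p₋₁ = 1, q₋₁ = 0):
  k = 0: a₀ = 13; p₀/q₀ = 13/1; p₀² − 195·q₀² = 169 − 195 = -26.
  k = 1: m = 13, d = 26, a = ⌊(13 + 13)/26⌋ = 1; p/q = (1·13 + 1)/(1·1 + 0) = 14/1; p² − 195·q² = 196 − 195 = 1.
  The first convergent with p² − 195·q² = 1 gives the fundamental solution (x₁, y₁) = (14, 1).
Step 2: Apply the recurrence (x_{n+1}, y_{n+1}) = (x₁x_n + 195y₁y_n, x₁y_n + y₁x_n) repeatedly.
  From (x_1, y_1) = (14, 1): x_2 = 14·14 + 195·1·1 = 391; y_2 = 14·1 + 1·14 = 28.
  From (x_2, y_2) = (391, 28): x_3 = 14·391 + 195·1·28 = 10934; y_3 = 14·28 + 1·391 = 783.
  From (x_3, y_3) = (10934, 783): x_4 = 14·10934 + 195·1·783 = 305761; y_4 = 14·783 + 1·10934 = 21896.
  From (x_4, y_4) = (305761, 21896): x_5 = 14·305761 + 195·1·21896 = 8550374; y_5 = 14·21896 + 1·305761 = 612305.
  From (x_5, y_5) = (8550374, 612305): x_6 = 14·8550374 + 195·1·612305 = 239104711; y_6 = 14·612305 + 1·8550374 = 17122644.
  From (x_6, y_6) = (239104711, 17122644): x_7 = 14·239104711 + 195·1·17122644 = 6686381534; y_7 = 14·17122644 + 1·239104711 = 478821727.
Step 3: Verify x_7² - 195·y_7² = 44707698018216193156 - 44707698018216193155 = 1 (should be 1). ✓

(x_1, y_1) = (14, 1); (x_7, y_7) = (6686381534, 478821727).


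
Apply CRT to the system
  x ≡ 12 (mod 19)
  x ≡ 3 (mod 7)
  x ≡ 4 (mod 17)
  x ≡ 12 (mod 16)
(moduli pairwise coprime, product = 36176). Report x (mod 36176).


Product of moduli M = 19 · 7 · 17 · 16 = 36176.
Merge one congruence at a time:
  Start: x ≡ 12 (mod 19).
  Combine with x ≡ 3 (mod 7); new modulus lcm = 133.
    Write x = 12 + 19·t and substitute into x ≡ 3 (mod 7): 19·t ≡ 3 − 12 = -9 (mod 7).
    Reduce coefficients mod 7: 5·t ≡ 5 (mod 7).
    The inverse of 5 mod 7 is 3 (since 5·3 = 15 = 2·7 + 1), so t ≡ 3·5 = 15 ≡ 1 (mod 7).
    Then x = 12 + 19·1 = 31, valid modulo lcm(19, 7) = 133: x ≡ 31 (mod 133).
  Combine with x ≡ 4 (mod 17); new modulus lcm = 2261.
    Write x = 31 + 133·t and substitute into x ≡ 4 (mod 17): 133·t ≡ 4 − 31 = -27 (mod 17).
    Reduce coefficients mod 17: 14·t ≡ 7 (mod 17).
    The inverse of 14 mod 17 is 11 (since 14·11 = 154 = 9·17 + 1), so t ≡ 11·7 = 77 ≡ 9 (mod 17).
    Then x = 31 + 133·9 = 1228, valid modulo lcm(133, 17) = 2261: x ≡ 1228 (mod 2261).
  Combine with x ≡ 12 (mod 16); new modulus lcm = 36176.
    Write x = 1228 + 2261·t and substitute into x ≡ 12 (mod 16): 2261·t ≡ 12 − 1228 = -1216 (mod 16).
    Reduce coefficients mod 16: 5·t ≡ 0 (mod 16).
    The inverse of 5 mod 16 is 13 (since 5·13 = 65 = 4·16 + 1), so t ≡ 13·0 = 0 ≡ 0 (mod 16).
    Then x = 1228 + 2261·0 = 1228, valid modulo lcm(2261, 16) = 36176: x ≡ 1228 (mod 36176).
Verify against each original: 1228 mod 19 = 12, 1228 mod 7 = 3, 1228 mod 17 = 4, 1228 mod 16 = 12.

x ≡ 1228 (mod 36176).


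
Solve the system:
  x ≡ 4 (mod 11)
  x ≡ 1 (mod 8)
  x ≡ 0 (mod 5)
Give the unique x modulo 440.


Moduli 11, 8, 5 are pairwise coprime; by CRT there is a unique solution modulo M = 11 · 8 · 5 = 440.
Solve pairwise, accumulating the modulus:
  Start with x ≡ 4 (mod 11).
  Combine with x ≡ 1 (mod 8): since gcd(11, 8) = 1, we get a unique residue mod 88.
    Write x = 4 + 11·t and substitute into x ≡ 1 (mod 8): 11·t ≡ 1 − 4 = -3 (mod 8).
    Reduce coefficients mod 8: 3·t ≡ 5 (mod 8).
    The inverse of 3 mod 8 is 3 (since 3·3 = 9 = 1·8 + 1), so t ≡ 3·5 = 15 ≡ 7 (mod 8).
    Then x = 4 + 11·7 = 81, valid modulo lcm(11, 8) = 88: x ≡ 81 (mod 88).
  Combine with x ≡ 0 (mod 5): since gcd(88, 5) = 1, we get a unique residue mod 440.
    Write x = 81 + 88·t and substitute into x ≡ 0 (mod 5): 88·t ≡ 0 − 81 = -81 (mod 5).
    Reduce coefficients mod 5: 3·t ≡ 4 (mod 5).
    The inverse of 3 mod 5 is 2 (since 3·2 = 6 = 1·5 + 1), so t ≡ 2·4 = 8 ≡ 3 (mod 5).
    Then x = 81 + 88·3 = 345, valid modulo lcm(88, 5) = 440: x ≡ 345 (mod 440).
Verify: 345 mod 11 = 4 ✓, 345 mod 8 = 1 ✓, 345 mod 5 = 0 ✓.

x ≡ 345 (mod 440).


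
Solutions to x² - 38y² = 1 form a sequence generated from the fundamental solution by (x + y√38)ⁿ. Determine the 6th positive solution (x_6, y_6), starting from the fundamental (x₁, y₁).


Step 1: Find the fundamental solution (x₁, y₁) of x² - 38y² = 1.
  Expand √38 as a continued fraction. a₀ = ⌊√38⌋ = 6; iterate m_{k+1} = d_k·a_k − m_k, d_{k+1} = (38 − m_{k+1}²)/d_k, a_{k+1} = ⌊(a₀ + m_{k+1})/d_{k+1}⌋ (starting m₀ = 0, d₀ = 1), with convergents p_k = a_k·p_{k-1} + p_{k-2}, q_k = a_k·q_{k-1} + q_{k-2} (p₋₁ = 1, q₋₁ = 0):
  k = 0: a₀ = 6; p₀/q₀ = 6/1; p₀² − 38·q₀² = 36 − 38 = -2.
  k = 1: m = 6, d = 2, a = ⌊(6 + 6)/2⌋ = 6; p/q = (6·6 + 1)/(6·1 + 0) = 37/6; p² − 38·q² = 1369 − 1368 = 1.
  The first convergent with p² − 38·q² = 1 gives the fundamental solution (x₁, y₁) = (37, 6).
Step 2: Apply the recurrence (x_{n+1}, y_{n+1}) = (x₁x_n + 38y₁y_n, x₁y_n + y₁x_n) repeatedly.
  From (x_1, y_1) = (37, 6): x_2 = 37·37 + 38·6·6 = 2737; y_2 = 37·6 + 6·37 = 444.
  From (x_2, y_2) = (2737, 444): x_3 = 37·2737 + 38·6·444 = 202501; y_3 = 37·444 + 6·2737 = 32850.
  From (x_3, y_3) = (202501, 32850): x_4 = 37·202501 + 38·6·32850 = 14982337; y_4 = 37·32850 + 6·202501 = 2430456.
  From (x_4, y_4) = (14982337, 2430456): x_5 = 37·14982337 + 38·6·2430456 = 1108490437; y_5 = 37·2430456 + 6·14982337 = 179820894.
  From (x_5, y_5) = (1108490437, 179820894): x_6 = 37·1108490437 + 38·6·179820894 = 82013310001; y_6 = 37·179820894 + 6·1108490437 = 13304315700.
Step 3: Verify x_6² - 38·y_6² = 6726183017320126620001 - 6726183017320126620000 = 1 (should be 1). ✓

(x_1, y_1) = (37, 6); (x_6, y_6) = (82013310001, 13304315700).


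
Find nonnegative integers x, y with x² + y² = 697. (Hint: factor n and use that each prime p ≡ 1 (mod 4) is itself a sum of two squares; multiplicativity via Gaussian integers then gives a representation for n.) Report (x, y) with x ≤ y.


Step 1: Factor n = 697 = 17 · 41.
Step 2: Check the mod-4 condition on each prime factor: 17 ≡ 1 (mod 4), exponent 1; 41 ≡ 1 (mod 4), exponent 1.
All primes ≡ 3 (mod 4) appear to even exponent (or don't appear), so by the two-squares theorem n IS expressible as a sum of two squares.
Step 3: Build a representation. Here n = 17 · 41 is a product of primes ≡ 1 (mod 4). Each prime p ≡ 1 (mod 4) is itself a sum of two squares; find a² by testing p − a² for a perfect square:
  17: 17 − 1² = 16 = 4² ⇒ 17 = 1² + 4².
  41: 41 − 1² = 40, 41 − 2² = 37, 41 − 3² = 32, 41 − 4² = 25 = 5² ⇒ 41 = 4² + 5².
  Combine using the Brahmagupta–Fibonacci identity (a² + b²)(c² + d²) = (ac − bd)² + (ad + bc)² = (ac + bd)² + (ad − bc)²:
  17 · 41 = 697: from (1² + 4²)(4² + 5²), take (1·4 − 4·5, 1·5 + 4·4) = (4 − 20, 5 + 16) = (-16, 21); dropping signs (only squares matter) gives (16, 21); check 16² + 21² = 256 + 441 = 697 ✓.
Step 4: Order so x ≤ y and verify: 16² + 21² = 256 + 441 = 697 = n. ✓

n = 697 = 16² + 21² (one valid representation with x ≤ y).


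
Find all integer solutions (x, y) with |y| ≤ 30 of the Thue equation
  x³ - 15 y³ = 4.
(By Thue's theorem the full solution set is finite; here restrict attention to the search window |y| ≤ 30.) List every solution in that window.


The equation is x³ - 15y³ = 4. For fixed y, x³ = 15·y³ + 4, so a solution requires the RHS to be a perfect cube.
Strategy: iterate y from -30 to 30, compute RHS = 15·y³ + 4, and check whether it is a (positive or negative) perfect cube.
Check small values of y:
  y = 0: RHS = 4 is not a perfect cube.
  y = 1: RHS = 19 is not a perfect cube.
  y = -1: RHS = -11 is not a perfect cube.
  y = 2: RHS = 124 is not a perfect cube.
  y = -2: RHS = -116 is not a perfect cube.
  y = 3: RHS = 409 is not a perfect cube.
  y = -3: RHS = -401 is not a perfect cube.
Continuing the search up to |y| = 30 finds no solutions either.
No (x, y) in the scanned range satisfies the equation.

No integer solutions with |y| ≤ 30.


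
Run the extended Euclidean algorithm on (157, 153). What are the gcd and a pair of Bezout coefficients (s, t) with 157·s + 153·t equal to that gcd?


Euclidean algorithm on (157, 153) — divide until remainder is 0:
  157 = 1 · 153 + 4
  153 = 38 · 4 + 1
  4 = 4 · 1 + 0
gcd(157, 153) = 1.
Track Bezout coefficients alongside the remainders: start with r₀ = 157 = a·1 + b·0 (s = 1, t = 0) and r₁ = 153 = a·0 + b·1 (s = 0, t = 1); each new remainder r_{k+1} = r_{k-1} − q_k·r_k inherits s_{k+1} = s_{k-1} − q_k·s_k, t_{k+1} = t_{k-1} − q_k·t_k, so r_k = a·s_k + b·t_k at every step:
  q = 1: r = 4, s = 1 − 1·0 = 1, t = 0 − 1·1 = -1  (check: 157·1 + 153·(-1) = 4)
  q = 38: r = 1, s = 0 − 38·1 = -38, t = 1 − 38·(-1) = 39  (check: 157·(-38) + 153·39 = 1)
The row with r = 1 (the gcd) gives the Bezout coefficients s = -38, t = 39.
Result: 157 · (-38) + 153 · (39) = 1.

gcd(157, 153) = 1; s = -38, t = 39 (check: 157·(-38) + 153·39 = 1).


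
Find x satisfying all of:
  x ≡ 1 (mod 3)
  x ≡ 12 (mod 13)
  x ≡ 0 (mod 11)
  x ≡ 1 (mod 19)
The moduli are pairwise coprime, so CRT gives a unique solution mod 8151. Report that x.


Product of moduli M = 3 · 13 · 11 · 19 = 8151.
Merge one congruence at a time:
  Start: x ≡ 1 (mod 3).
  Combine with x ≡ 12 (mod 13); new modulus lcm = 39.
    Write x = 1 + 3·t and substitute into x ≡ 12 (mod 13): 3·t ≡ 12 − 1 = 11 (mod 13).
    The inverse of 3 mod 13 is 9 (since 3·9 = 27 = 2·13 + 1), so t ≡ 9·11 = 99 ≡ 8 (mod 13).
    Then x = 1 + 3·8 = 25, valid modulo lcm(3, 13) = 39: x ≡ 25 (mod 39).
  Combine with x ≡ 0 (mod 11); new modulus lcm = 429.
    Write x = 25 + 39·t and substitute into x ≡ 0 (mod 11): 39·t ≡ 0 − 25 = -25 (mod 11).
    Reduce coefficients mod 11: 6·t ≡ 8 (mod 11).
    The inverse of 6 mod 11 is 2 (since 6·2 = 12 = 1·11 + 1), so t ≡ 2·8 = 16 ≡ 5 (mod 11).
    Then x = 25 + 39·5 = 220, valid modulo lcm(39, 11) = 429: x ≡ 220 (mod 429).
  Combine with x ≡ 1 (mod 19); new modulus lcm = 8151.
    Write x = 220 + 429·t and substitute into x ≡ 1 (mod 19): 429·t ≡ 1 − 220 = -219 (mod 19).
    Reduce coefficients mod 19: 11·t ≡ 9 (mod 19).
    The inverse of 11 mod 19 is 7 (since 11·7 = 77 = 4·19 + 1), so t ≡ 7·9 = 63 ≡ 6 (mod 19).
    Then x = 220 + 429·6 = 2794, valid modulo lcm(429, 19) = 8151: x ≡ 2794 (mod 8151).
Verify against each original: 2794 mod 3 = 1, 2794 mod 13 = 12, 2794 mod 11 = 0, 2794 mod 19 = 1.

x ≡ 2794 (mod 8151).


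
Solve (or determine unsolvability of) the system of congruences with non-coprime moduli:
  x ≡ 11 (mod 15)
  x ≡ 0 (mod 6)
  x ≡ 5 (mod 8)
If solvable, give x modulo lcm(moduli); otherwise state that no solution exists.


Moduli 15, 6, 8 are not pairwise coprime, so CRT works modulo lcm(m_i) when all pairwise compatibility conditions hold.
Pairwise compatibility: gcd(m_i, m_j) must divide a_i - a_j for every pair.
Merge one congruence at a time:
  Start: x ≡ 11 (mod 15).
  Combine with x ≡ 0 (mod 6): gcd(15, 6) = 3, and 0 - 11 = -11 is NOT divisible by 3.
    ⇒ system is inconsistent (no integer solution).

No solution (the system is inconsistent).


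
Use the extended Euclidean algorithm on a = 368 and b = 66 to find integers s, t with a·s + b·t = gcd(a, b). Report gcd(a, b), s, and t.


Euclidean algorithm on (368, 66) — divide until remainder is 0:
  368 = 5 · 66 + 38
  66 = 1 · 38 + 28
  38 = 1 · 28 + 10
  28 = 2 · 10 + 8
  10 = 1 · 8 + 2
  8 = 4 · 2 + 0
gcd(368, 66) = 2.
Track Bezout coefficients alongside the remainders: start with r₀ = 368 = a·1 + b·0 (s = 1, t = 0) and r₁ = 66 = a·0 + b·1 (s = 0, t = 1); each new remainder r_{k+1} = r_{k-1} − q_k·r_k inherits s_{k+1} = s_{k-1} − q_k·s_k, t_{k+1} = t_{k-1} − q_k·t_k, so r_k = a·s_k + b·t_k at every step:
  q = 5: r = 38, s = 1 − 5·0 = 1, t = 0 − 5·1 = -5  (check: 368·1 + 66·(-5) = 38)
  q = 1: r = 28, s = 0 − 1·1 = -1, t = 1 − 1·(-5) = 6  (check: 368·(-1) + 66·6 = 28)
  q = 1: r = 10, s = 1 − 1·(-1) = 2, t = -5 − 1·6 = -11  (check: 368·2 + 66·(-11) = 10)
  q = 2: r = 8, s = -1 − 2·2 = -5, t = 6 − 2·(-11) = 28  (check: 368·(-5) + 66·28 = 8)
  q = 1: r = 2, s = 2 − 1·(-5) = 7, t = -11 − 1·28 = -39  (check: 368·7 + 66·(-39) = 2)
The row with r = 2 (the gcd) gives the Bezout coefficients s = 7, t = -39.
Result: 368 · (7) + 66 · (-39) = 2.

gcd(368, 66) = 2; s = 7, t = -39 (check: 368·7 + 66·(-39) = 2).


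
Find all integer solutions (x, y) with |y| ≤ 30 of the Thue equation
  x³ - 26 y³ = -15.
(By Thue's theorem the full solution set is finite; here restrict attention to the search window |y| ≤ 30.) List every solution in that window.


The equation is x³ - 26y³ = -15. For fixed y, x³ = 26·y³ − 15, so a solution requires the RHS to be a perfect cube.
Strategy: iterate y from -30 to 30, compute RHS = 26·y³ − 15, and check whether it is a (positive or negative) perfect cube.
Check small values of y:
  y = 0: RHS = -15 is not a perfect cube.
  y = 1: RHS = 11 is not a perfect cube.
  y = -1: RHS = -41 is not a perfect cube.
  y = 2: RHS = 193 is not a perfect cube.
  y = -2: RHS = -223 is not a perfect cube.
  y = 3: RHS = 687 is not a perfect cube.
  y = -3: RHS = -717 is not a perfect cube.
Continuing the search up to |y| = 30 finds no solutions either.
No (x, y) in the scanned range satisfies the equation.

No integer solutions with |y| ≤ 30.


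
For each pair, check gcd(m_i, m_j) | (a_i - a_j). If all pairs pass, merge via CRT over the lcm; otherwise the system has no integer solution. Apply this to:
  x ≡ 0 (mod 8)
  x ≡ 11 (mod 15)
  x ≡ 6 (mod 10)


Moduli 8, 15, 10 are not pairwise coprime, so CRT works modulo lcm(m_i) when all pairwise compatibility conditions hold.
Pairwise compatibility: gcd(m_i, m_j) must divide a_i - a_j for every pair.
Merge one congruence at a time:
  Start: x ≡ 0 (mod 8).
  Combine with x ≡ 11 (mod 15): gcd(8, 15) = 1; 11 - 0 = 11, which IS divisible by 1, so compatible.
    Write x = 0 + 8·t and substitute into x ≡ 11 (mod 15): 8·t ≡ 11 − 0 = 11 (mod 15).
    The inverse of 8 mod 15 is 2 (since 8·2 = 16 = 1·15 + 1), so t ≡ 2·11 = 22 ≡ 7 (mod 15).
    Then x = 0 + 8·7 = 56, valid modulo lcm(8, 15) = 120: x ≡ 56 (mod 120).
  Combine with x ≡ 6 (mod 10): gcd(120, 10) = 10; 6 - 56 = -50, which IS divisible by 10, so compatible.
    Write x = 56 + 120·t and substitute into x ≡ 6 (mod 10): 120·t ≡ 6 − 56 = -50 (mod 10).
    Divide the congruence (and modulus) by g = 10: 12·t ≡ -5 (mod 1).
    Modulo 1 every t works; take t = 0.
    Then x = 56 + 120·0 = 56, valid modulo lcm(120, 10) = 120: x ≡ 56 (mod 120).
Verify: 56 mod 8 = 0, 56 mod 15 = 11, 56 mod 10 = 6.

x ≡ 56 (mod 120).


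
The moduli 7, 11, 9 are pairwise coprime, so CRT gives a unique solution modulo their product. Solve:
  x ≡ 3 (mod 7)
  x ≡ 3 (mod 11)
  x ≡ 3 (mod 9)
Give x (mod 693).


Moduli 7, 11, 9 are pairwise coprime; by CRT there is a unique solution modulo M = 7 · 11 · 9 = 693.
Solve pairwise, accumulating the modulus:
  Start with x ≡ 3 (mod 7).
  Combine with x ≡ 3 (mod 11): since gcd(7, 11) = 1, we get a unique residue mod 77.
    Write x = 3 + 7·t and substitute into x ≡ 3 (mod 11): 7·t ≡ 3 − 3 = 0 (mod 11).
    The inverse of 7 mod 11 is 8 (since 7·8 = 56 = 5·11 + 1), so t ≡ 8·0 = 0 ≡ 0 (mod 11).
    Then x = 3 + 7·0 = 3, valid modulo lcm(7, 11) = 77: x ≡ 3 (mod 77).
  Combine with x ≡ 3 (mod 9): since gcd(77, 9) = 1, we get a unique residue mod 693.
    Write x = 3 + 77·t and substitute into x ≡ 3 (mod 9): 77·t ≡ 3 − 3 = 0 (mod 9).
    Reduce coefficients mod 9: 5·t ≡ 0 (mod 9).
    The inverse of 5 mod 9 is 2 (since 5·2 = 10 = 1·9 + 1), so t ≡ 2·0 = 0 ≡ 0 (mod 9).
    Then x = 3 + 77·0 = 3, valid modulo lcm(77, 9) = 693: x ≡ 3 (mod 693).
Verify: 3 mod 7 = 3 ✓, 3 mod 11 = 3 ✓, 3 mod 9 = 3 ✓.

x ≡ 3 (mod 693).


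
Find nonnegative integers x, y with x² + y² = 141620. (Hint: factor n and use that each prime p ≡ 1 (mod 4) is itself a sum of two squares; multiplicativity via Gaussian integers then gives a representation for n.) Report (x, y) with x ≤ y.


Step 1: Factor n = 141620 = 2^2 · 5 · 73 · 97.
Step 2: Check the mod-4 condition on each prime factor: 2 = 2 (special); 5 ≡ 1 (mod 4), exponent 1; 73 ≡ 1 (mod 4), exponent 1; 97 ≡ 1 (mod 4), exponent 1.
All primes ≡ 3 (mod 4) appear to even exponent (or don't appear), so by the two-squares theorem n IS expressible as a sum of two squares.
Step 3: Build a representation. Group n = k² · m with k = 2 and m = 5 · 73 · 97 = 35405 (a product of primes ≡ 1 (mod 4)); a representation of m scales to one of n via (k·x)² + (k·y)² = k²(x² + y²). Each prime p ≡ 1 (mod 4) is itself a sum of two squares; find a² by testing p − a² for a perfect square:
  5: 5 − 1² = 4 = 2² ⇒ 5 = 1² + 2².
  73: 73 − 1² = 72, 73 − 2² = 69, 73 − 3² = 64 = 8² ⇒ 73 = 3² + 8².
  97: 97 − 1² = 96, 97 − 2² = 93, 97 − 3² = 88, 97 − 4² = 81 = 9² ⇒ 97 = 4² + 9².
  Combine using the Brahmagupta–Fibonacci identity (a² + b²)(c² + d²) = (ac − bd)² + (ad + bc)² = (ac + bd)² + (ad − bc)²:
  5 · 73 = 365: from (1² + 2²)(3² + 8²), take (1·3 − 2·8, 1·8 + 2·3) = (3 − 16, 8 + 6) = (-13, 14); dropping signs (only squares matter) gives (13, 14); check 13² + 14² = 169 + 196 = 365 ✓.
  365 · 97 = 35405: from (13² + 14²)(4² + 9²), take (13·4 − 14·9, 13·9 + 14·4) = (52 − 126, 117 + 56) = (-74, 173); dropping signs (only squares matter) gives (74, 173); check 74² + 173² = 5476 + 29929 = 35405 ✓.
  Scale by k = 2: (2·74, 2·173) = (148, 346).
Step 4: Order so x ≤ y and verify: 148² + 346² = 21904 + 119716 = 141620 = n. ✓

n = 141620 = 148² + 346² (one valid representation with x ≤ y).


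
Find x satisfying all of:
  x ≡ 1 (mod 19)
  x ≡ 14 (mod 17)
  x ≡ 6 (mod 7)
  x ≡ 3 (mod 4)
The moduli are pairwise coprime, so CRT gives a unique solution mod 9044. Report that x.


Product of moduli M = 19 · 17 · 7 · 4 = 9044.
Merge one congruence at a time:
  Start: x ≡ 1 (mod 19).
  Combine with x ≡ 14 (mod 17); new modulus lcm = 323.
    Write x = 1 + 19·t and substitute into x ≡ 14 (mod 17): 19·t ≡ 14 − 1 = 13 (mod 17).
    Reduce coefficients mod 17: 2·t ≡ 13 (mod 17).
    The inverse of 2 mod 17 is 9 (since 2·9 = 18 = 1·17 + 1), so t ≡ 9·13 = 117 ≡ 15 (mod 17).
    Then x = 1 + 19·15 = 286, valid modulo lcm(19, 17) = 323: x ≡ 286 (mod 323).
  Combine with x ≡ 6 (mod 7); new modulus lcm = 2261.
    Write x = 286 + 323·t and substitute into x ≡ 6 (mod 7): 323·t ≡ 6 − 286 = -280 (mod 7).
    Reduce coefficients mod 7: 1·t ≡ 0 (mod 7).
    So t ≡ 0 (mod 7).
    Then x = 286 + 323·0 = 286, valid modulo lcm(323, 7) = 2261: x ≡ 286 (mod 2261).
  Combine with x ≡ 3 (mod 4); new modulus lcm = 9044.
    Write x = 286 + 2261·t and substitute into x ≡ 3 (mod 4): 2261·t ≡ 3 − 286 = -283 (mod 4).
    Reduce coefficients mod 4: 1·t ≡ 1 (mod 4).
    So t ≡ 1 (mod 4).
    Then x = 286 + 2261·1 = 2547, valid modulo lcm(2261, 4) = 9044: x ≡ 2547 (mod 9044).
Verify against each original: 2547 mod 19 = 1, 2547 mod 17 = 14, 2547 mod 7 = 6, 2547 mod 4 = 3.

x ≡ 2547 (mod 9044).


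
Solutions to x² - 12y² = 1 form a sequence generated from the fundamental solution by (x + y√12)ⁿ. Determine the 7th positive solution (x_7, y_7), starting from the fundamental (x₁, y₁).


Step 1: Find the fundamental solution (x₁, y₁) of x² - 12y² = 1.
  Expand √12 as a continued fraction. a₀ = ⌊√12⌋ = 3; iterate m_{k+1} = d_k·a_k − m_k, d_{k+1} = (12 − m_{k+1}²)/d_k, a_{k+1} = ⌊(a₀ + m_{k+1})/d_{k+1}⌋ (starting m₀ = 0, d₀ = 1), with convergents p_k = a_k·p_{k-1} + p_{k-2}, q_k = a_k·q_{k-1} + q_{k-2} (p₋₁ = 1, q₋₁ = 0):
  k = 0: a₀ = 3; p₀/q₀ = 3/1; p₀² − 12·q₀² = 9 − 12 = -3.
  k = 1: m = 3, d = 3, a = ⌊(3 + 3)/3⌋ = 2; p/q = (2·3 + 1)/(2·1 + 0) = 7/2; p² − 12·q² = 49 − 48 = 1.
  The first convergent with p² − 12·q² = 1 gives the fundamental solution (x₁, y₁) = (7, 2).
Step 2: Apply the recurrence (x_{n+1}, y_{n+1}) = (x₁x_n + 12y₁y_n, x₁y_n + y₁x_n) repeatedly.
  From (x_1, y_1) = (7, 2): x_2 = 7·7 + 12·2·2 = 97; y_2 = 7·2 + 2·7 = 28.
  From (x_2, y_2) = (97, 28): x_3 = 7·97 + 12·2·28 = 1351; y_3 = 7·28 + 2·97 = 390.
  From (x_3, y_3) = (1351, 390): x_4 = 7·1351 + 12·2·390 = 18817; y_4 = 7·390 + 2·1351 = 5432.
  From (x_4, y_4) = (18817, 5432): x_5 = 7·18817 + 12·2·5432 = 262087; y_5 = 7·5432 + 2·18817 = 75658.
  From (x_5, y_5) = (262087, 75658): x_6 = 7·262087 + 12·2·75658 = 3650401; y_6 = 7·75658 + 2·262087 = 1053780.
  From (x_6, y_6) = (3650401, 1053780): x_7 = 7·3650401 + 12·2·1053780 = 50843527; y_7 = 7·1053780 + 2·3650401 = 14677262.
Step 3: Verify x_7² - 12·y_7² = 2585064237799729 - 2585064237799728 = 1 (should be 1). ✓

(x_1, y_1) = (7, 2); (x_7, y_7) = (50843527, 14677262).


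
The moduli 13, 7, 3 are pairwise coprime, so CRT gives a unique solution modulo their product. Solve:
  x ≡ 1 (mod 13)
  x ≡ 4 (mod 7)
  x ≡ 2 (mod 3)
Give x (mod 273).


Moduli 13, 7, 3 are pairwise coprime; by CRT there is a unique solution modulo M = 13 · 7 · 3 = 273.
Solve pairwise, accumulating the modulus:
  Start with x ≡ 1 (mod 13).
  Combine with x ≡ 4 (mod 7): since gcd(13, 7) = 1, we get a unique residue mod 91.
    Write x = 1 + 13·t and substitute into x ≡ 4 (mod 7): 13·t ≡ 4 − 1 = 3 (mod 7).
    Reduce coefficients mod 7: 6·t ≡ 3 (mod 7).
    The inverse of 6 mod 7 is 6 (since 6·6 = 36 = 5·7 + 1), so t ≡ 6·3 = 18 ≡ 4 (mod 7).
    Then x = 1 + 13·4 = 53, valid modulo lcm(13, 7) = 91: x ≡ 53 (mod 91).
  Combine with x ≡ 2 (mod 3): since gcd(91, 3) = 1, we get a unique residue mod 273.
    Write x = 53 + 91·t and substitute into x ≡ 2 (mod 3): 91·t ≡ 2 − 53 = -51 (mod 3).
    Reduce coefficients mod 3: 1·t ≡ 0 (mod 3).
    So t ≡ 0 (mod 3).
    Then x = 53 + 91·0 = 53, valid modulo lcm(91, 3) = 273: x ≡ 53 (mod 273).
Verify: 53 mod 13 = 1 ✓, 53 mod 7 = 4 ✓, 53 mod 3 = 2 ✓.

x ≡ 53 (mod 273).


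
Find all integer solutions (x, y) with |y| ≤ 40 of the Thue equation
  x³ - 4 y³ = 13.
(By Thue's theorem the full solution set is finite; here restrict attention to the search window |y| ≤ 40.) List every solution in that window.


The equation is x³ - 4y³ = 13. For fixed y, x³ = 4·y³ + 13, so a solution requires the RHS to be a perfect cube.
Strategy: iterate y from -40 to 40, compute RHS = 4·y³ + 13, and check whether it is a (positive or negative) perfect cube.
Check small values of y:
  y = 0: RHS = 13 is not a perfect cube.
  y = 1: RHS = 17 is not a perfect cube.
  y = -1: RHS = 9 is not a perfect cube.
  y = 2: RHS = 45 is not a perfect cube.
  y = -2: RHS = -19 is not a perfect cube.
  y = 3: RHS = 121 is not a perfect cube.
  y = -3: RHS = -95 is not a perfect cube.
Continuing the search up to |y| = 40 finds no solutions either.
No (x, y) in the scanned range satisfies the equation.

No integer solutions with |y| ≤ 40.


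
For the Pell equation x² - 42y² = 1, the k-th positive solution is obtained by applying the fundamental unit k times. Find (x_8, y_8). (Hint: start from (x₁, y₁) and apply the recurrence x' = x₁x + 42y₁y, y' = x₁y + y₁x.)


Step 1: Find the fundamental solution (x₁, y₁) of x² - 42y² = 1.
  Expand √42 as a continued fraction. a₀ = ⌊√42⌋ = 6; iterate m_{k+1} = d_k·a_k − m_k, d_{k+1} = (42 − m_{k+1}²)/d_k, a_{k+1} = ⌊(a₀ + m_{k+1})/d_{k+1}⌋ (starting m₀ = 0, d₀ = 1), with convergents p_k = a_k·p_{k-1} + p_{k-2}, q_k = a_k·q_{k-1} + q_{k-2} (p₋₁ = 1, q₋₁ = 0):
  k = 0: a₀ = 6; p₀/q₀ = 6/1; p₀² − 42·q₀² = 36 − 42 = -6.
  k = 1: m = 6, d = 6, a = ⌊(6 + 6)/6⌋ = 2; p/q = (2·6 + 1)/(2·1 + 0) = 13/2; p² − 42·q² = 169 − 168 = 1.
  The first convergent with p² − 42·q² = 1 gives the fundamental solution (x₁, y₁) = (13, 2).
Step 2: Apply the recurrence (x_{n+1}, y_{n+1}) = (x₁x_n + 42y₁y_n, x₁y_n + y₁x_n) repeatedly.
  From (x_1, y_1) = (13, 2): x_2 = 13·13 + 42·2·2 = 337; y_2 = 13·2 + 2·13 = 52.
  From (x_2, y_2) = (337, 52): x_3 = 13·337 + 42·2·52 = 8749; y_3 = 13·52 + 2·337 = 1350.
  From (x_3, y_3) = (8749, 1350): x_4 = 13·8749 + 42·2·1350 = 227137; y_4 = 13·1350 + 2·8749 = 35048.
  From (x_4, y_4) = (227137, 35048): x_5 = 13·227137 + 42·2·35048 = 5896813; y_5 = 13·35048 + 2·227137 = 909898.
  From (x_5, y_5) = (5896813, 909898): x_6 = 13·5896813 + 42·2·909898 = 153090001; y_6 = 13·909898 + 2·5896813 = 23622300.
  From (x_6, y_6) = (153090001, 23622300): x_7 = 13·153090001 + 42·2·23622300 = 3974443213; y_7 = 13·23622300 + 2·153090001 = 613269902.
  From (x_7, y_7) = (3974443213, 613269902): x_8 = 13·3974443213 + 42·2·613269902 = 103182433537; y_8 = 13·613269902 + 2·3974443213 = 15921395152.
Step 3: Verify x_8² - 42·y_8² = 10646614590617422330369 - 10646614590617422330368 = 1 (should be 1). ✓

(x_1, y_1) = (13, 2); (x_8, y_8) = (103182433537, 15921395152).
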